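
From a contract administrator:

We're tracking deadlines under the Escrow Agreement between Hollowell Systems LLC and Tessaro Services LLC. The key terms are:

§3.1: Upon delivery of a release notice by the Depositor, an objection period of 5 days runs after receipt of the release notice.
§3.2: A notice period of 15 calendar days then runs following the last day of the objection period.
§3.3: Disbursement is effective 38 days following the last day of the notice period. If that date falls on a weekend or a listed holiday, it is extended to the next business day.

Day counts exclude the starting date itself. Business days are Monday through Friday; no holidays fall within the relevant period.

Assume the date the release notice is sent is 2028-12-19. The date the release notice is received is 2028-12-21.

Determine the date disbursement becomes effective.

2029-02-19

Adding 5 calendar days to 2028-12-21 gives 2028-12-26, which is the last day of the objection period.
Adding 15 calendar days to 2028-12-26 gives 2029-01-10, which is the last day of the notice period.
Adding 38 calendar days to 2029-01-10 gives 2029-02-17, which is the date disbursement becomes effective. That falls on a Saturday, so it rolls to the next business day, Monday, 2029-02-19.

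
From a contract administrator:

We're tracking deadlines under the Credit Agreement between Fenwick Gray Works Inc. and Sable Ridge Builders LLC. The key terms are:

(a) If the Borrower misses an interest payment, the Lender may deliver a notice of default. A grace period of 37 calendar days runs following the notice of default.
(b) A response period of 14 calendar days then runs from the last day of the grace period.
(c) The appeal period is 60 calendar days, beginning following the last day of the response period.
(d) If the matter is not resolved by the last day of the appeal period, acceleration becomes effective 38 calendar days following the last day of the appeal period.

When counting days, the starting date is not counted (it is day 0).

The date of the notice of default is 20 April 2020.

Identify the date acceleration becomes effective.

The last day of the grace period: 20 April 2020 + 37 days = 27 May 2020.
The last day of the response period: 14 calendar days after 27 May 2020 is 10 June 2020.
The last day of the appeal period: 10 June 2020 + 60 days = 9 August 2020.
Adding 38 calendar days to 9 August 2020 gives 16 September 2020, which is the date acceleration becomes effective.

16 September 2020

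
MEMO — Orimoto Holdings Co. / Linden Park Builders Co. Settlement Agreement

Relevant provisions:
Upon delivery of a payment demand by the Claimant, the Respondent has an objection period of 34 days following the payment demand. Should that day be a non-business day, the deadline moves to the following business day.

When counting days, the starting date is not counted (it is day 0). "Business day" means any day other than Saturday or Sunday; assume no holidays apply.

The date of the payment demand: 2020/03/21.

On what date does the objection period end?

2020/04/24

The last day of the objection period: 34 calendar days after 2020/03/21 is 2020/04/24. 2020/04/24 is a Friday, so no roll-forward applies.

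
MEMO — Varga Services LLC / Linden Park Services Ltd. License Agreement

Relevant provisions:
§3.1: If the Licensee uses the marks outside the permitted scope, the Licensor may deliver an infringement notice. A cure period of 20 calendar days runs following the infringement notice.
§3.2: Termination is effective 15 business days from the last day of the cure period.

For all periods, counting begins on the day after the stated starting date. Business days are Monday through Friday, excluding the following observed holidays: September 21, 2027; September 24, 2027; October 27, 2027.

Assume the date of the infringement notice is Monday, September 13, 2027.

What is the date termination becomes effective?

The last day of the cure period: September 13, 2027 + 20 days = October 3, 2027.
From Sunday, October 3, 2027, 15 business days (Oct 4, Oct 5, Oct 6, Oct 7, …, Oct 20, Oct 21, Oct 22, skipping weekends) brings us to Friday, October 22, 2027, which is the date termination becomes effective.

October 22, 2027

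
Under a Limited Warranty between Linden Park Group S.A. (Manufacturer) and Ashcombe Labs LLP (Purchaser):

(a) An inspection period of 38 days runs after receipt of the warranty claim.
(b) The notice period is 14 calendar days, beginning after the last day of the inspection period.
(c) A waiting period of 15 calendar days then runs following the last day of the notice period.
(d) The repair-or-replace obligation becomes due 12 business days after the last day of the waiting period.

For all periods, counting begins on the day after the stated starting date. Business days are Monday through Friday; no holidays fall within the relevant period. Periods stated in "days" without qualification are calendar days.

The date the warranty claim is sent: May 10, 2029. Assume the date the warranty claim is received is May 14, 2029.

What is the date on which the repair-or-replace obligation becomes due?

August 7, 2029

The last day of the inspection period: May 14, 2029 + 38 days = June 21, 2029.
The last day of the notice period: 14 calendar days after June 21, 2029 is July 5, 2029.
Adding 15 calendar days to July 5, 2029 gives July 20, 2029, which is the last day of the waiting period.
From Friday, July 20, 2029, 12 business days (Jul 23, Jul 24, Jul 25, Jul 26, …, Aug 3, Aug 6, Aug 7, skipping weekends) brings us to Tuesday, August 7, 2029, which is the date on which the repair-or-replace obligation becomes due.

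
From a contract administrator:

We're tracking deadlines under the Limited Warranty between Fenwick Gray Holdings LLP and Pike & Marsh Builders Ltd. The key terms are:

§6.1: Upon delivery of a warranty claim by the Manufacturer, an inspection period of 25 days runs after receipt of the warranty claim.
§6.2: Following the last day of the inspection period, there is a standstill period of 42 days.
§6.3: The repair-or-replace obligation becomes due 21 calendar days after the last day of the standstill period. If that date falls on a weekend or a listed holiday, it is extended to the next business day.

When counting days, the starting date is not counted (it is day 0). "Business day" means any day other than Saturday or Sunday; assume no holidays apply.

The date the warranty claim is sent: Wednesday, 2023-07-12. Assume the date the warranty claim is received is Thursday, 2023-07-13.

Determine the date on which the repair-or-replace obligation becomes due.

2023-10-09

Adding 25 calendar days to 2023-07-13 gives 2023-08-07, which is the last day of the inspection period.
The last day of the standstill period: 42 calendar days after 2023-08-07 is 2023-09-18.
Adding 21 calendar days to 2023-09-18 gives 2023-10-09, which is the date on which the repair-or-replace obligation becomes due. 2023-10-09 is a Monday, so no roll-forward applies.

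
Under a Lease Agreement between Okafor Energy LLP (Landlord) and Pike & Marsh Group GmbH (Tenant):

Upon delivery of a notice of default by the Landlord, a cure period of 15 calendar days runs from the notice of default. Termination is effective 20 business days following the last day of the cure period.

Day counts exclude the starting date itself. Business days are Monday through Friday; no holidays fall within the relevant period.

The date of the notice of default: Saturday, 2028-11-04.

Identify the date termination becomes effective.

2028-12-15

The last day of the cure period: 15 calendar days after 2028-11-04 is 2028-11-19.
The date termination becomes effective: counting 20 business days from Sunday, 2028-11-19 (Nov 20, Nov 21, Nov 22, Nov 23, …, Dec 13, Dec 14, Dec 15, skipping weekends) reaches Friday, 2028-12-15.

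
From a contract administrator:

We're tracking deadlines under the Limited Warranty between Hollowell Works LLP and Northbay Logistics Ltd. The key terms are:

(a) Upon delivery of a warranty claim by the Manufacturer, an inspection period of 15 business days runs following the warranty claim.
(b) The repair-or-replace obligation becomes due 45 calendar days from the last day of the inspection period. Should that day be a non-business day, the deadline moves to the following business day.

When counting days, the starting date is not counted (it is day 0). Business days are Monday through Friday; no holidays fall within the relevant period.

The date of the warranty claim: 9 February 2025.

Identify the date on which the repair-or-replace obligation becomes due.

From Sunday, 9 February 2025, 15 business days (Feb 10, Feb 11, Feb 12, Feb 13, …, Feb 26, Feb 27, Feb 28, skipping weekends) brings us to Friday, 28 February 2025, which is the last day of the inspection period.
The date on which the repair-or-replace obligation becomes due: 28 February 2025 + 45 days = 14 April 2025. 14 April 2025 is a Monday, so no roll-forward applies.

14 April 2025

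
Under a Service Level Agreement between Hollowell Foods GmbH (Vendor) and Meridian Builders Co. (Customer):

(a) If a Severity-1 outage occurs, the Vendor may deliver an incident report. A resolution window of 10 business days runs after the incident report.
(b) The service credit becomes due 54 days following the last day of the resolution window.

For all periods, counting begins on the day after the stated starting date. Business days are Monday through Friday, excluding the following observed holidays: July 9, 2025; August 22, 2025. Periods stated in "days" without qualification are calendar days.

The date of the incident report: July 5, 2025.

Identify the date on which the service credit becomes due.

The last day of the resolution window: counting 10 business days from Saturday, July 5, 2025 (Jul 7, Jul 8, Jul 10, Jul 11, Jul 14, Jul 15, Jul 16, Jul 17, Jul 18, Jul 21, skipping weekends and the listed holiday on Jul 9) reaches Monday, July 21, 2025.
The date on which the service credit becomes due: July 21, 2025 + 54 days = September 13, 2025.

September 13, 2025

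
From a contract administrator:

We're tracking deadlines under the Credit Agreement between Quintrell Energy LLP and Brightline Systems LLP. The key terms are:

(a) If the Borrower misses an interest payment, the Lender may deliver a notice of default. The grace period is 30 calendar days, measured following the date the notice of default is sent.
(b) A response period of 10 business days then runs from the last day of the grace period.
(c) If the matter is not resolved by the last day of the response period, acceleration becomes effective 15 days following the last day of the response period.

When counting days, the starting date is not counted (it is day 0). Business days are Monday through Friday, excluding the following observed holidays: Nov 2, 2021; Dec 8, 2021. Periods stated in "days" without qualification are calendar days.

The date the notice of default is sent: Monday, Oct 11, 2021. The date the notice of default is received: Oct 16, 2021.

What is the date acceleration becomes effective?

The last day of the grace period: Oct 11, 2021 + 30 days = Nov 10, 2021.
The last day of the response period: 10 business days after Wednesday, Nov 10, 2021, skipping weekends — Nov 11, Nov 12, Nov 15, Nov 16, Nov 17, Nov 18, Nov 19, Nov 22, Nov 23, Nov 24 — lands on Wednesday, Nov 24, 2021.
The date acceleration becomes effective: Nov 24, 2021 + 15 days = Dec 9, 2021.

Dec 9, 2021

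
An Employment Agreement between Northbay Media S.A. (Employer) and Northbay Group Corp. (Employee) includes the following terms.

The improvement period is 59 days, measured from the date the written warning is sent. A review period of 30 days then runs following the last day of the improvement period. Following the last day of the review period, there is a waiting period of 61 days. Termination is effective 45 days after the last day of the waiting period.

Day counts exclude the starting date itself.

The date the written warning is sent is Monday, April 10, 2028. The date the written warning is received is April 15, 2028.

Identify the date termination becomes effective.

The last day of the improvement period: April 10, 2028 + 59 days = June 8, 2028.
Adding 30 calendar days to June 8, 2028 gives July 8, 2028, which is the last day of the review period.
The last day of the waiting period: 61 calendar days after July 8, 2028 is September 7, 2028.
The date termination becomes effective: 45 calendar days after September 7, 2028 is October 22, 2028.

October 22, 2028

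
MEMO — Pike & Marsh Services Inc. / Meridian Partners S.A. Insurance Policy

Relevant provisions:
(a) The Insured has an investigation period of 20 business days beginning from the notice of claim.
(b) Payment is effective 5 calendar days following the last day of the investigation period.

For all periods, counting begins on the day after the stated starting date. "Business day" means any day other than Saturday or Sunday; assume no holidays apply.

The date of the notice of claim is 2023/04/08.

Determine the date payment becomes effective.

2023/05/10

The last day of the investigation period: counting 20 business days from Saturday, 2023/04/08 (Apr 10, Apr 11, Apr 12, Apr 13, …, May 3, May 4, May 5, skipping weekends) reaches Friday, 2023/05/05.
Adding 5 calendar days to 2023/05/05 gives 2023/05/10, which is the date payment becomes effective.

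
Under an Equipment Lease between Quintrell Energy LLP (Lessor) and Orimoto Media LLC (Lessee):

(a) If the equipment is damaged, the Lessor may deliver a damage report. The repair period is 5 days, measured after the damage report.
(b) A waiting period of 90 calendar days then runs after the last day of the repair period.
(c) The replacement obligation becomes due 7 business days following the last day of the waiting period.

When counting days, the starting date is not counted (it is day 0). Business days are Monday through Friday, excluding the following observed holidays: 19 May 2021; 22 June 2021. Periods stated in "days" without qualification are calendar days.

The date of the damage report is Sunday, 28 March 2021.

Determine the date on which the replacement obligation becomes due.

12 July 2021

Adding 5 calendar days to 28 March 2021 gives 2 April 2021, which is the last day of the repair period.
The last day of the waiting period: 90 calendar days after 2 April 2021 is 1 July 2021.
The date on which the replacement obligation becomes due: counting 7 business days from Thursday, 1 July 2021 (Jul 2, Jul 5, Jul 6, Jul 7, Jul 8, Jul 9, Jul 12, skipping weekends) reaches Monday, 12 July 2021.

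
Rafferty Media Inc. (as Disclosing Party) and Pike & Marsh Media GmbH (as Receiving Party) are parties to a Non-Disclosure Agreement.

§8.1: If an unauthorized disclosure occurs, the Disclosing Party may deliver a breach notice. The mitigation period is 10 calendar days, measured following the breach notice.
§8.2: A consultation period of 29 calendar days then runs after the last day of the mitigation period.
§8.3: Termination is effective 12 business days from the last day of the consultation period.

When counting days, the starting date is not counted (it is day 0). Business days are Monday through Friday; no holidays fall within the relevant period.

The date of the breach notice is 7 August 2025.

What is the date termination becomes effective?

1 October 2025

The last day of the mitigation period: 7 August 2025 + 10 days = 17 August 2025.
Adding 29 calendar days to 17 August 2025 gives 15 September 2025, which is the last day of the consultation period.
From Monday, 15 September 2025, 12 business days (Sep 16, Sep 17, Sep 18, Sep 19, …, Sep 29, Sep 30, Oct 1, skipping weekends) brings us to Wednesday, 1 October 2025, which is the date termination becomes effective.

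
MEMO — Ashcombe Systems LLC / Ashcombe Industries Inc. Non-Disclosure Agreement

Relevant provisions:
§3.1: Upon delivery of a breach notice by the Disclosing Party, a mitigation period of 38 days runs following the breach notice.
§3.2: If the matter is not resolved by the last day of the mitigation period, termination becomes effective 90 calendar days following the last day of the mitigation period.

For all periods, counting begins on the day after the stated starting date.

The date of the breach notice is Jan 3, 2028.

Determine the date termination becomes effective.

The last day of the mitigation period: 38 calendar days after Jan 3, 2028 is Feb 10, 2028.
The date termination becomes effective: 90 calendar days after Feb 10, 2028 is May 10, 2028.

May 10, 2028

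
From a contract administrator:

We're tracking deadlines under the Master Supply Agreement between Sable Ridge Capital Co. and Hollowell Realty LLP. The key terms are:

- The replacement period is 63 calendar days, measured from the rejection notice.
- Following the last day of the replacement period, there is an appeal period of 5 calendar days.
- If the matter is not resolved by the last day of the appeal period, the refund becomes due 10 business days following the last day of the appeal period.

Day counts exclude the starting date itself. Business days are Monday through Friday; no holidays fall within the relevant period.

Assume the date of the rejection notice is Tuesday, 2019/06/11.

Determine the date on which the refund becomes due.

The last day of the replacement period: 2019/06/11 + 63 days = 2019/08/13.
The last day of the appeal period: 5 calendar days after 2019/08/13 is 2019/08/18.
The date on which the refund becomes due: counting 10 business days from Sunday, 2019/08/18 (Aug 19, Aug 20, Aug 21, Aug 22, Aug 23, Aug 26, Aug 27, Aug 28, Aug 29, Aug 30, skipping weekends) reaches Friday, 2019/08/30.

2019/08/30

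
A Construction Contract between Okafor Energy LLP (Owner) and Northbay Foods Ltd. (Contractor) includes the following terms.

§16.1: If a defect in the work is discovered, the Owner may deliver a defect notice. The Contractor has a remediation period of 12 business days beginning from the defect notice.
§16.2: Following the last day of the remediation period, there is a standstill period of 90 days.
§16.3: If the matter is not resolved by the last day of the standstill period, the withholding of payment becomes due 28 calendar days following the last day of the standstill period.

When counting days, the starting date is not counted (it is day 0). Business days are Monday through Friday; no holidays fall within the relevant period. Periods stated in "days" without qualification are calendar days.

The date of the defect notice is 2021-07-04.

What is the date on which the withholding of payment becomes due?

The last day of the remediation period: counting 12 business days from Sunday, 2021-07-04 (Jul 5, Jul 6, Jul 7, Jul 8, …, Jul 16, Jul 19, Jul 20, skipping weekends) reaches Tuesday, 2021-07-20.
Adding 90 calendar days to 2021-07-20 gives 2021-10-18, which is the last day of the standstill period.
Adding 28 calendar days to 2021-10-18 gives 2021-11-15, which is the date on which the withholding of payment becomes due.

2021-11-15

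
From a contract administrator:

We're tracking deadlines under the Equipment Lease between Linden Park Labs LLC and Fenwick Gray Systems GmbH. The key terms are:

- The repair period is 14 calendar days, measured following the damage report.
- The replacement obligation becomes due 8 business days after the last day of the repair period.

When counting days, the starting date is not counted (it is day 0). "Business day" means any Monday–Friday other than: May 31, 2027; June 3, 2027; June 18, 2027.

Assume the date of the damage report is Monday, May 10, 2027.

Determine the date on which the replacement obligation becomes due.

Adding 14 calendar days to May 10, 2027 gives May 24, 2027, which is the last day of the repair period.
The date on which the replacement obligation becomes due: counting 8 business days from Monday, May 24, 2027 (May 25, May 26, May 27, May 28, Jun 1, Jun 2, Jun 4, Jun 7, skipping weekends and the listed holidays on May 31, Jun 3) reaches Monday, June 7, 2027.

June 7, 2027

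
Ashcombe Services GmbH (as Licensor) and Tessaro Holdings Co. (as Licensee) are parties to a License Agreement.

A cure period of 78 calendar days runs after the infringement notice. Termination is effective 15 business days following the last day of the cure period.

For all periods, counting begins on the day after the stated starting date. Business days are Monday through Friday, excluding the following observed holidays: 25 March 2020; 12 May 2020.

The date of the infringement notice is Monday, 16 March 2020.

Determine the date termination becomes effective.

Adding 78 calendar days to 16 March 2020 gives 2 June 2020, which is the last day of the cure period.
The date termination becomes effective: counting 15 business days from Tuesday, 2 June 2020 (Jun 3, Jun 4, Jun 5, Jun 8, …, Jun 19, Jun 22, Jun 23, skipping weekends) reaches Tuesday, 23 June 2020.

23 June 2020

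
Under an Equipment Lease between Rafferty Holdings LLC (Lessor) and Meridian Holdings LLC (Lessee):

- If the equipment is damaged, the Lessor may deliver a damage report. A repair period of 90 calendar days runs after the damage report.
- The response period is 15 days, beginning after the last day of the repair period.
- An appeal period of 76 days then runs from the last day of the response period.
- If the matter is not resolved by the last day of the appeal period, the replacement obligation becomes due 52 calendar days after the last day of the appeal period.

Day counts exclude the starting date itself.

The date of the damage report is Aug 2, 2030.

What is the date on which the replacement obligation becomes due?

Adding 90 calendar days to Aug 2, 2030 gives Oct 31, 2030, which is the last day of the repair period.
Adding 15 calendar days to Oct 31, 2030 gives Nov 15, 2030, which is the last day of the response period.
The last day of the appeal period: 76 calendar days after Nov 15, 2030 is Jan 30, 2031.
The date on which the replacement obligation becomes due: Jan 30, 2031 + 52 days = Mar 23, 2031.

Mar 23, 2031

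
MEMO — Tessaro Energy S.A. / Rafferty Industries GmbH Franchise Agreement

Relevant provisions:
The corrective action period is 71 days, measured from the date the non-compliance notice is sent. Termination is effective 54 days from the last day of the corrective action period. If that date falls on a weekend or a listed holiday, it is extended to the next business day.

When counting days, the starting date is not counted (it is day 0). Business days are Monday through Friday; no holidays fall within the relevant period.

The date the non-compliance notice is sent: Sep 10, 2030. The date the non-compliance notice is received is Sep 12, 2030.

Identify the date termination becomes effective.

Jan 13, 2031

Adding 71 calendar days to Sep 10, 2030 gives Nov 20, 2030, which is the last day of the corrective action period.
The date termination becomes effective: 54 calendar days after Nov 20, 2030 is Jan 13, 2031. Jan 13, 2031 is a Monday, so no roll-forward applies.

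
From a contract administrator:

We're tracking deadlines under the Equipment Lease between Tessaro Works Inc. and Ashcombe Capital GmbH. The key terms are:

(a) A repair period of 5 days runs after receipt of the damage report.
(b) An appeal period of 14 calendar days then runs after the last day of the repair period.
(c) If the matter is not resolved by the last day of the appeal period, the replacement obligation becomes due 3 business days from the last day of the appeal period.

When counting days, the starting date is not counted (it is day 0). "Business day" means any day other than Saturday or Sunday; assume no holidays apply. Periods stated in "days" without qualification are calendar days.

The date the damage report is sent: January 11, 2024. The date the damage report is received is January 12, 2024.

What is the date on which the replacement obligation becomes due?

The last day of the repair period: 5 calendar days after January 12, 2024 is January 17, 2024.
Adding 14 calendar days to January 17, 2024 gives January 31, 2024, which is the last day of the appeal period.
From Wednesday, January 31, 2024, 3 business days (Feb 1, Feb 2, Feb 5, skipping weekends) brings us to Monday, February 5, 2024, which is the date on which the replacement obligation becomes due.

February 5, 2024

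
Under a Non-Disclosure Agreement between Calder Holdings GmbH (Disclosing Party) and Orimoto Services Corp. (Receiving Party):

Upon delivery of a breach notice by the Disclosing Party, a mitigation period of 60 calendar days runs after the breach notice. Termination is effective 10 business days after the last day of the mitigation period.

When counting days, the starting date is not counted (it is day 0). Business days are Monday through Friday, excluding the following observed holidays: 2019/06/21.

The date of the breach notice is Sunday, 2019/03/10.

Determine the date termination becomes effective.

2019/05/23

The last day of the mitigation period: 2019/03/10 + 60 days = 2019/05/09.
From Thursday, 2019/05/09, 10 business days (May 10, May 13, May 14, May 15, May 16, May 17, May 20, May 21, May 22, May 23, skipping weekends) brings us to Thursday, 2019/05/23, which is the date termination becomes effective.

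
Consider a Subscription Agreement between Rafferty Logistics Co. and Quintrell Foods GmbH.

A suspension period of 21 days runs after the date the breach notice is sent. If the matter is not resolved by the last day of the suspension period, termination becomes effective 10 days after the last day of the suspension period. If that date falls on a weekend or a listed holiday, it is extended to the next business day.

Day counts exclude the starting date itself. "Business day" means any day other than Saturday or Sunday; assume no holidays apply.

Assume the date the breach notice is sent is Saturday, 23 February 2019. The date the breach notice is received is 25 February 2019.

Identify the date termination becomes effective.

The last day of the suspension period: 21 calendar days after 23 February 2019 is 16 March 2019.
The date termination becomes effective: 10 calendar days after 16 March 2019 is 26 March 2019. 26 March 2019 is a Tuesday, so no roll-forward applies.

26 March 2019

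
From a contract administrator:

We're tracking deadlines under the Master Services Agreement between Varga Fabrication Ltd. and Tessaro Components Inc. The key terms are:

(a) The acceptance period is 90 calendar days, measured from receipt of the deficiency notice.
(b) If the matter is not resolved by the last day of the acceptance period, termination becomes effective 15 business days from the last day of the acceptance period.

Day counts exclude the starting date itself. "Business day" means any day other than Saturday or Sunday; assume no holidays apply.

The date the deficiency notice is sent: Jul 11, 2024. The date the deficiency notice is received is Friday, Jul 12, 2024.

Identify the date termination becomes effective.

The last day of the acceptance period: 90 calendar days after Jul 12, 2024 is Oct 10, 2024.
The date termination becomes effective: counting 15 business days from Thursday, Oct 10, 2024 (Oct 11, Oct 14, Oct 15, Oct 16, …, Oct 29, Oct 30, Oct 31, skipping weekends) reaches Thursday, Oct 31, 2024.

Oct 31, 2024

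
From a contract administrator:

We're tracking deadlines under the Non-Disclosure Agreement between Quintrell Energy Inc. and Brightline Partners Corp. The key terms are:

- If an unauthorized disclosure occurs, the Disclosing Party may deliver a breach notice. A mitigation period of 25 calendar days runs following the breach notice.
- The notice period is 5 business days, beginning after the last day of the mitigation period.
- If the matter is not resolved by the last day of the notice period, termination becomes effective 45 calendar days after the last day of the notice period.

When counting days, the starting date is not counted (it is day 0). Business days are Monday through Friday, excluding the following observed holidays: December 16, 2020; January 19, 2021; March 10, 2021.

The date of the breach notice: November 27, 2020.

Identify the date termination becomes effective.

February 12, 2021

The last day of the mitigation period: November 27, 2020 + 25 days = December 22, 2020.
The last day of the notice period: counting 5 business days from Tuesday, December 22, 2020 (Dec 23, Dec 24, Dec 25, Dec 28, Dec 29, skipping weekends) reaches Tuesday, December 29, 2020.
Adding 45 calendar days to December 29, 2020 gives February 12, 2021, which is the date termination becomes effective.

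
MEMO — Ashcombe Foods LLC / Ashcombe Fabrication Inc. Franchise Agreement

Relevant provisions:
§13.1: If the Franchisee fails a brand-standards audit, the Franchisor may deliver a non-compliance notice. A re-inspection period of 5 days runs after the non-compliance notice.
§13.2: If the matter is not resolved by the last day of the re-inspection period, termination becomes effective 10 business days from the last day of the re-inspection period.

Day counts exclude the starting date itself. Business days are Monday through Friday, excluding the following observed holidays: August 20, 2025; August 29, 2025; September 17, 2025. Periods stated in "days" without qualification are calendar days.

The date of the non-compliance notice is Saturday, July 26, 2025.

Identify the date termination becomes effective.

The last day of the re-inspection period: July 26, 2025 + 5 days = July 31, 2025.
From Thursday, July 31, 2025, 10 business days (Aug 1, Aug 4, Aug 5, Aug 6, Aug 7, Aug 8, Aug 11, Aug 12, Aug 13, Aug 14, skipping weekends) brings us to Thursday, August 14, 2025, which is the date termination becomes effective.

August 14, 2025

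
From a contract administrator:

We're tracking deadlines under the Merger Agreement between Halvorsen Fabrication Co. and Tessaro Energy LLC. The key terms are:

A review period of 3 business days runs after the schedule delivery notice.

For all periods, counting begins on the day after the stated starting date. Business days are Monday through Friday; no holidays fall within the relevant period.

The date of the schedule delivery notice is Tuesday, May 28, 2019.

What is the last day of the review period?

The last day of the review period: counting 3 business days from Tuesday, May 28, 2019 (May 29, May 30, May 31, skipping weekends) reaches Friday, May 31, 2019.

May 31, 2019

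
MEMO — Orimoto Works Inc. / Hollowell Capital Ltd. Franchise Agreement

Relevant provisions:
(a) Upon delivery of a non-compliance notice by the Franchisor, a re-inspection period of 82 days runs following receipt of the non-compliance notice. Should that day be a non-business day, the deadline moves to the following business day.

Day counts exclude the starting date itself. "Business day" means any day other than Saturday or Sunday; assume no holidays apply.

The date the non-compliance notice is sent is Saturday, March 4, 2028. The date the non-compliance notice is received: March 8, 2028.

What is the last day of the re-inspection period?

May 29, 2028

Adding 82 calendar days to March 8, 2028 gives May 29, 2028, which is the last day of the re-inspection period. May 29, 2028 is a Monday, so no roll-forward applies.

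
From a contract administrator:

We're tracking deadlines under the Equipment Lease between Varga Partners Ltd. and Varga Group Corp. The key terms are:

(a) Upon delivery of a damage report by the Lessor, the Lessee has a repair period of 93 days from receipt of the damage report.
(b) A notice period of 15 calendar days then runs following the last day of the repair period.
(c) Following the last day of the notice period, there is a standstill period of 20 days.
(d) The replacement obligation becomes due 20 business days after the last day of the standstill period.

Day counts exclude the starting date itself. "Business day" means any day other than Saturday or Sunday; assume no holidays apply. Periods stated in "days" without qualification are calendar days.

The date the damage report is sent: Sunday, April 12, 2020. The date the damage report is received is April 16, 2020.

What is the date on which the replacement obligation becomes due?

September 18, 2020

Adding 93 calendar days to April 16, 2020 gives July 18, 2020, which is the last day of the repair period.
The last day of the notice period: July 18, 2020 + 15 days = August 2, 2020.
The last day of the standstill period: 20 calendar days after August 2, 2020 is August 22, 2020.
The date on which the replacement obligation becomes due: 20 business days after Saturday, August 22, 2020, skipping weekends — Aug 24, Aug 25, Aug 26, Aug 27, …, Sep 16, Sep 17, Sep 18 — lands on Friday, September 18, 2020.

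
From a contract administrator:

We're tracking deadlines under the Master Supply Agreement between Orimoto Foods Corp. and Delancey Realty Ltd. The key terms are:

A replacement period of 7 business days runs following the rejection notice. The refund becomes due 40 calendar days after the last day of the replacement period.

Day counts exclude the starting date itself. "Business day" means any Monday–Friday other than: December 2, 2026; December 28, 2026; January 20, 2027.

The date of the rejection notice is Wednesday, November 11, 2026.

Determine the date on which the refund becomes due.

December 30, 2026

The last day of the replacement period: 7 business days after Wednesday, November 11, 2026, skipping weekends — Nov 12, Nov 13, Nov 16, Nov 17, Nov 18, Nov 19, Nov 20 — lands on Friday, November 20, 2026.
Adding 40 calendar days to November 20, 2026 gives December 30, 2026, which is the date on which the refund becomes due.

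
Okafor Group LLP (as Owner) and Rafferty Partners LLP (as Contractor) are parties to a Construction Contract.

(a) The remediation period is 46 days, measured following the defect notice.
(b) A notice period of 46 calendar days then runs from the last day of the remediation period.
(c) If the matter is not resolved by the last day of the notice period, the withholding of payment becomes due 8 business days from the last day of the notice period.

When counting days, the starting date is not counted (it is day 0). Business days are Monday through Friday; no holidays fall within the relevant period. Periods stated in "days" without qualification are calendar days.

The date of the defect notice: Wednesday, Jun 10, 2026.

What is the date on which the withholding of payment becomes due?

Sep 22, 2026

Adding 46 calendar days to Jun 10, 2026 gives Jul 26, 2026, which is the last day of the remediation period.
The last day of the notice period: Jul 26, 2026 + 46 days = Sep 10, 2026.
From Thursday, Sep 10, 2026, 8 business days (Sep 11, Sep 14, Sep 15, Sep 16, Sep 17, Sep 18, Sep 21, Sep 22, skipping weekends) brings us to Tuesday, Sep 22, 2026, which is the date on which the withholding of payment becomes due.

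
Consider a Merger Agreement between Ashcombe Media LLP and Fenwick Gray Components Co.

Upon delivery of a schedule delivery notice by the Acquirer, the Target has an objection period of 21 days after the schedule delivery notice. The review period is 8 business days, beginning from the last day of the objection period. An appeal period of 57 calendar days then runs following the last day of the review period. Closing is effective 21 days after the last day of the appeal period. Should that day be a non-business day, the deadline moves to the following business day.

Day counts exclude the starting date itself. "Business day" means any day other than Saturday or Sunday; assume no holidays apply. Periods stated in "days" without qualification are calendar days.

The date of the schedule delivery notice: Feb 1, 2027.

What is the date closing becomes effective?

May 21, 2027

The last day of the objection period: Feb 1, 2027 + 21 days = Feb 22, 2027.
The last day of the review period: 8 business days after Monday, Feb 22, 2027, skipping weekends — Feb 23, Feb 24, Feb 25, Feb 26, Mar 1, Mar 2, Mar 3, Mar 4 — lands on Thursday, Mar 4, 2027.
The last day of the appeal period: 57 calendar days after Mar 4, 2027 is Apr 30, 2027.
The date closing becomes effective: 21 calendar days after Apr 30, 2027 is May 21, 2027. May 21, 2027 is a Friday, so no roll-forward applies.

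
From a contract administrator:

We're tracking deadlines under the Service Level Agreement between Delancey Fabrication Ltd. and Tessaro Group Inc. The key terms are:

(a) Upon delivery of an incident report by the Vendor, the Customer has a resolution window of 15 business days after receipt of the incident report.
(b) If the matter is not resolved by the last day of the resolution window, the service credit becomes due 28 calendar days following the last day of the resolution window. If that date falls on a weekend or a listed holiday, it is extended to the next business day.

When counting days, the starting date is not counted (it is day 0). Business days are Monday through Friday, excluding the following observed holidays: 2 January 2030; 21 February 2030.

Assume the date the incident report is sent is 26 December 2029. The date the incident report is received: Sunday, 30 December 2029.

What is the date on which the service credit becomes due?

The last day of the resolution window: 15 business days after Sunday, 30 December 2029, skipping weekends and the listed holiday on Jan 2 — Dec 31, Jan 1, Jan 3, Jan 4, …, Jan 17, Jan 18, Jan 21 — lands on Monday, 21 January 2030.
The date on which the service credit becomes due: 28 calendar days after 21 January 2030 is 18 February 2030. 18 February 2030 is a Monday and is not a listed holiday, so no roll-forward applies.

18 February 2030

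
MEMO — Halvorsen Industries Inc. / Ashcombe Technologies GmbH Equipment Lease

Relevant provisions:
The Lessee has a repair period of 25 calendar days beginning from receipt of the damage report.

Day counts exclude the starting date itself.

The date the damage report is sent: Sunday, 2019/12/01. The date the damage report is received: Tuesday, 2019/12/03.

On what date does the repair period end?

The last day of the repair period: 25 calendar days after 2019/12/03 is 2019/12/28.

2019/12/28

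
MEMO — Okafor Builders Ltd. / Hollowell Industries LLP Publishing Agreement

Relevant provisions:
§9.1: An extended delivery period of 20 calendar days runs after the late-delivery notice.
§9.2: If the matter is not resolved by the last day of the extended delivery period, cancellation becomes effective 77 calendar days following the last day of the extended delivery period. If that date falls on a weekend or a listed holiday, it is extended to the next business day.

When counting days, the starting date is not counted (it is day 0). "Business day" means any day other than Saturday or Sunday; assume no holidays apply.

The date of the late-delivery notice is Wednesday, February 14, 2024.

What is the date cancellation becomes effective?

May 21, 2024

The last day of the extended delivery period: February 14, 2024 + 20 days = March 5, 2024.
The date cancellation becomes effective: 77 calendar days after March 5, 2024 is May 21, 2024. May 21, 2024 is a Tuesday, so no roll-forward applies.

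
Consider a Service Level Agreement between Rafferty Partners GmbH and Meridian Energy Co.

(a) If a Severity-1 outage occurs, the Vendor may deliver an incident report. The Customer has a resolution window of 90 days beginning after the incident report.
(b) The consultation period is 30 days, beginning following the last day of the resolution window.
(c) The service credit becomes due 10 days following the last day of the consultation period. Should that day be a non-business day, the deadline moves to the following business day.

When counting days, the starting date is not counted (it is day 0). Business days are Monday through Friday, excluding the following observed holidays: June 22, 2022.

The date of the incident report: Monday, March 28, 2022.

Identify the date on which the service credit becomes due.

August 5, 2022

The last day of the resolution window: March 28, 2022 + 90 days = June 26, 2022.
Adding 30 calendar days to June 26, 2022 gives July 26, 2022, which is the last day of the consultation period.
Adding 10 calendar days to July 26, 2022 gives August 5, 2022, which is the date on which the service credit becomes due. August 5, 2022 is a Friday and is not a listed holiday, so no roll-forward applies.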